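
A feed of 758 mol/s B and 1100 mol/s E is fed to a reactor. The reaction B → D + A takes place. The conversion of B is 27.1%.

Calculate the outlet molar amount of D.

B reacted = 0.271 × 758 = 205.4 mol/s; ν_B = −1, so ξ = 205.4/1 = 205.4 mol/s.
Outlet amounts (n = n₀ + ν ξ):
  B: 758 − 1(205.4) = 552.6
  D: 0 + 1(205.4) = 205.4
  A: 0 + 1(205.4) = 205.4
  E: 1100 (inert)

205 mol/s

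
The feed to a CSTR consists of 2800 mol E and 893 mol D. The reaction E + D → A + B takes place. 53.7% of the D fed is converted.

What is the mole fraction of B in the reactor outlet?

D reacted = 0.537 × 893 = 479.5 mol; ν_D = −1, so ξ = 479.5/1 = 479.5 mol.
Outlet amounts (n = n₀ + ν ξ):
  E: 2800 − 1(479.5) = 2320
  D: 893 − 1(479.5) = 413.5
  A: 0 + 1(479.5) = 479.5
  B: 0 + 1(479.5) = 479.5
Total out = 3693 mol; y_B = 479.5 / 3693 = 0.1299.

0.13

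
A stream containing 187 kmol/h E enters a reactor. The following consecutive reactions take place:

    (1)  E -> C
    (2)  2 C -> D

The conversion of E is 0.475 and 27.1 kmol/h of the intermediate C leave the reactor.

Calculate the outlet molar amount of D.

Conversion of E: E consumed = 1ξ₁ = 0.475 × 187 → ξ₁ = 88.83 kmol/h.
C balance: n_C = 0 + 1ξ₁ − 2ξ₂ = 27.1 → ξ₂ = (1·88.83 − 27.1)/2 = 30.86 kmol/h.
Outlet amounts (n = n₀ + Σ ν·ξ):
  E: 187 − 1(88.83) = 98.17
  C: 0 + 1(88.83) − 2(30.86) = 27.1
  D: 0 + 1(30.86) = 30.86

30.9 kmol/h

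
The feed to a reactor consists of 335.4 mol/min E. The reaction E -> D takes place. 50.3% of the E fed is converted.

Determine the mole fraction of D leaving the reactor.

E reacted = 0.503 × 335.4 = 168.7 mol/min; ν_E = −1, so ξ = 168.7/1 = 168.7 mol/min.
Outlet amounts (n = n₀ + ν ξ):
  E: 335.4 − 1(168.7) = 166.7
  D: 0 + 1(168.7) = 168.7
Total out = 335.4 mol/min; y_D = 168.7 / 335.4 = 0.503.

0.503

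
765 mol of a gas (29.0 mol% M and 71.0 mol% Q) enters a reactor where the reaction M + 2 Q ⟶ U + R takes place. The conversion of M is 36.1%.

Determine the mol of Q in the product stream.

383 mol

M reacted = 0.361 × 221.8 = 80.09 mol; ν_M = −1, so ξ = 80.09/1 = 80.09 mol.
Outlet amounts (n = n₀ + ν ξ):
  M: 221.8 − 1(80.09) = 141.8
  Q: 543.1 − 2(80.09) = 383
  U: 0 + 1(80.09) = 80.09
  R: 0 + 1(80.09) = 80.09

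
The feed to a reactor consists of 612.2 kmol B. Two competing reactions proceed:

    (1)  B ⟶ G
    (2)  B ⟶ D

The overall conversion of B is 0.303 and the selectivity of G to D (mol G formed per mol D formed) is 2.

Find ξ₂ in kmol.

Conversion of B: B consumed = 0.303 × 612.2 = 185.5 kmol = 1ξ₁ + 1ξ₂.
Selectivity: 1ξ₁ / (1ξ₂) = 2 → ξ₁ = 2 ξ₂.
Substitute: (1·2 + 1) ξ₂ = 185.5 → ξ₂ = 61.83 kmol, ξ₁ = 123.7 kmol.
Outlet amounts (n = n₀ + Σ ν·ξ):
  B: 612.2 − 1(123.7) − 1(61.83) = 426.7
  G: 0 + 1(123.7) = 123.7
  D: 0 + 1(61.83) = 61.83

ξ₂ = 61.8 kmol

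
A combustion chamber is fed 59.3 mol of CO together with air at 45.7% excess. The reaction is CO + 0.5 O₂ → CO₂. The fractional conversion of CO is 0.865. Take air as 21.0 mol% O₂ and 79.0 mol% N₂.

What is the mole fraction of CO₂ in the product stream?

0.214

Stoichiometric O₂ = 0.5 × 59.3 = 29.65 mol; O₂ fed = 29.65 × 1.457 = 43.2 mol.
N₂ fed = 43.2 × 79/21 = 162.5 mol.
Fuel reacted = 0.865 × 59.3 → ξ = 51.29 mol.
Outlet (n = n₀ + ν ξ):
  CO: 59.3 − 1(51.29) = 8.005
  O₂: 43.2 − 0.5(51.29) = 17.55
  N₂: 162.5 (inert)
  CO₂: 0 + 1(51.29) = 51.29
Total out = 239.4 mol; y_CO₂ = 51.29 / 239.4 = 0.2143.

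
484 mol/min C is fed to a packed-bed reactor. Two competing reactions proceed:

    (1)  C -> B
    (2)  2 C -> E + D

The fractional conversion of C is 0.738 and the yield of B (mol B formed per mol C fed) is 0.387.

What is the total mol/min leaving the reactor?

484 mol/min

Yield of B: 1ξ₁ / 484 = 0.387 → ξ₁ = 187.3 mol/min.
Conversion of C: 1ξ₁ + 2ξ₂ = 0.738 × 484 = 357.2 → ξ₂ = 84.94 mol/min.
Outlet amounts (n = n₀ + Σ ν·ξ):
  C: 484 − 1(187.3) − 2(84.94) = 126.8
  B: 0 + 1(187.3) = 187.3
  E: 0 + 1(84.94) = 84.94
  D: 0 + 1(84.94) = 84.94
Total out = 126.8 + 187.3 + 84.94 + 84.94 = 484 mol/min.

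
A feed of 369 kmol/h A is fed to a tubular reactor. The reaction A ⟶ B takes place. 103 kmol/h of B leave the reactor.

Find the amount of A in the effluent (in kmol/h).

266 kmol/h

For B: n = n₀ + 1ξ → 103 = 0 + 1ξ, giving ξ = 103 kmol/h.
Outlet amounts (n = n₀ + ν ξ):
  A: 369 − 1(103) = 266
  B: 0 + 1(103) = 103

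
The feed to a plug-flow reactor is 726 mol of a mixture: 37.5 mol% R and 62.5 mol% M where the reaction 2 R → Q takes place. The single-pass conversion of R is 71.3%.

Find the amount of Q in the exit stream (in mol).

97.1 mol

R reacted = 0.713 × 272.2 = 194.1 mol; ν_R = −2, so ξ = 194.1/2 = 97.06 mol.
Outlet amounts (n = n₀ + ν ξ):
  R: 272.2 − 2(97.06) = 78.14
  Q: 0 + 1(97.06) = 97.06
  M: 453.8 (inert)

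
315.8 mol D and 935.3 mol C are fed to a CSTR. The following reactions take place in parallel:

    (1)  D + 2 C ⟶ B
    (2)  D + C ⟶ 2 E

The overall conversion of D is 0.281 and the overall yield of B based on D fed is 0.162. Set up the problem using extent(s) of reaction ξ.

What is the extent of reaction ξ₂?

ξ₂ = 37.6 mol

Yield of B: 1ξ₁ / 315.8 = 0.162 → ξ₁ = 51.16 mol.
Conversion of D: 1ξ₁ + 1ξ₂ = 0.281 × 315.8 = 88.74 → ξ₂ = 37.58 mol.
Outlet amounts (n = n₀ + Σ ν·ξ):
  D: 315.8 − 1(51.16) − 1(37.58) = 227.1
  C: 935.3 − 2(51.16) − 1(37.58) = 795.4
  B: 0 + 1(51.16) = 51.16
  E: 0 + 2(37.58) = 75.16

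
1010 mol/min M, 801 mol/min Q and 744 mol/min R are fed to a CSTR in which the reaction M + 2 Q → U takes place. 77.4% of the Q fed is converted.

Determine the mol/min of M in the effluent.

Q reacted = 0.774 × 801 = 620 mol/min; ν_Q = −2, so ξ = 620/2 = 310 mol/min.
Outlet amounts (n = n₀ + ν ξ):
  M: 1010 − 1(310) = 700
  Q: 801 − 2(310) = 181
  U: 0 + 1(310) = 310
  R: 744 (inert)

700 mol/min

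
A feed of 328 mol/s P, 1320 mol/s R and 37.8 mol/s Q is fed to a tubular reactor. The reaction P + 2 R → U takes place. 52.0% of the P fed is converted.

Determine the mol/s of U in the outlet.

171 mol/s

P reacted = 0.52 × 328 = 170.6 mol/s; ν_P = −1, so ξ = 170.6/1 = 170.6 mol/s.
Outlet amounts (n = n₀ + ν ξ):
  P: 328 − 1(170.6) = 157.4
  R: 1320 − 2(170.6) = 978.9
  U: 0 + 1(170.6) = 170.6
  Q: 37.8 (inert)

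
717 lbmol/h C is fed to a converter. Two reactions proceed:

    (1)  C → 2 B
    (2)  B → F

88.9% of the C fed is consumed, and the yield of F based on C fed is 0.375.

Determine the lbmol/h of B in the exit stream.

Conversion of C: C consumed = 1ξ₁ = 0.889 × 717 → ξ₁ = 637.4 lbmol/h.
Yield of F: 1ξ₂ / 717 = 0.375 → ξ₂ = 268.9 lbmol/h.
Outlet amounts (n = n₀ + Σ ν·ξ):
  C: 717 − 1(637.4) = 79.59
  B: 0 + 2(637.4) − 1(268.9) = 1006
  F: 0 + 1(268.9) = 268.9

1010 lbmol/h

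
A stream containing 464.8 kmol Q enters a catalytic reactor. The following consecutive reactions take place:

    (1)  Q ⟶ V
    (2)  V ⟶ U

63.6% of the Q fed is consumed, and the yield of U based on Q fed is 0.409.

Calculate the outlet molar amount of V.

Conversion of Q: Q consumed = 1ξ₁ = 0.636 × 464.8 → ξ₁ = 295.6 kmol.
Yield of U: 1ξ₂ / 464.8 = 0.409 → ξ₂ = 190.1 kmol.
Outlet amounts (n = n₀ + Σ ν·ξ):
  Q: 464.8 − 1(295.6) = 169.2
  V: 0 + 1(295.6) − 1(190.1) = 105.5
  U: 0 + 1(190.1) = 190.1

106 kmol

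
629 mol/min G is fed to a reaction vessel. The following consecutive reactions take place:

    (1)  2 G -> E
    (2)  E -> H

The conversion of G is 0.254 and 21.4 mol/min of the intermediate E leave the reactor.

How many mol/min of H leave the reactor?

58.5 mol/min

Conversion of G: G consumed = 2ξ₁ = 0.254 × 629 → ξ₁ = 79.88 mol/min.
E balance: n_E = 0 + 1ξ₁ − 1ξ₂ = 21.4 → ξ₂ = (1·79.88 − 21.4)/1 = 58.48 mol/min.
Outlet amounts (n = n₀ + Σ ν·ξ):
  G: 629 − 2(79.88) = 469.2
  E: 0 + 1(79.88) − 1(58.48) = 21.4
  H: 0 + 1(58.48) = 58.48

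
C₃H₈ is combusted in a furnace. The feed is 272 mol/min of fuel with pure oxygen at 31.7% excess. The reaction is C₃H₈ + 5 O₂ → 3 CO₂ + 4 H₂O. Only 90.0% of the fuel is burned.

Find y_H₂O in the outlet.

0.424

Stoichiometric O₂ = 5 × 272 = 1360 mol/min; O₂ fed = 1360 × 1.317 = 1791 mol/min.
Fuel reacted = 0.9 × 272 → ξ = 244.8 mol/min.
Outlet (n = n₀ + ν ξ):
  C₃H₈: 272 − 1(244.8) = 27.2
  O₂: 1791 − 5(244.8) = 567.1
  CO₂: 0 + 3(244.8) = 734.4
  H₂O: 0 + 4(244.8) = 979.2
Total out = 2308 mol/min; y_H₂O = 979.2 / 2308 = 0.4243.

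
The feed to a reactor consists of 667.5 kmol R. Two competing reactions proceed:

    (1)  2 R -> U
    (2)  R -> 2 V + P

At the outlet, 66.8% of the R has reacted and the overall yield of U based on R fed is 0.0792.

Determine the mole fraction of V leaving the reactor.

0.525

Yield of U: 1ξ₁ / 667.5 = 0.0792 → ξ₁ = 52.87 kmol.
Conversion of R: 2ξ₁ + 1ξ₂ = 0.668 × 667.5 = 445.9 → ξ₂ = 340.2 kmol.
Outlet amounts (n = n₀ + Σ ν·ξ):
  R: 667.5 − 2(52.87) − 1(340.2) = 221.6
  U: 0 + 1(52.87) = 52.87
  V: 0 + 2(340.2) = 680.3
  P: 0 + 1(340.2) = 340.2
Total out = 1295 kmol; y_V = 680.3 / 1295 = 0.5254.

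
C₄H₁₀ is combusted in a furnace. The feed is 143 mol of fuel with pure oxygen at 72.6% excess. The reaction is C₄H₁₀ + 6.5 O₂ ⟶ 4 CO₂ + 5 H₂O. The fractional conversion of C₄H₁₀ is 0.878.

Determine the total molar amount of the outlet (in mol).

1940 mol

Stoichiometric O₂ = 6.5 × 143 = 929.5 mol; O₂ fed = 929.5 × 1.726 = 1604 mol.
Fuel reacted = 0.878 × 143 → ξ = 125.6 mol.
Outlet (n = n₀ + ν ξ):
  C₄H₁₀: 143 − 1(125.6) = 17.45
  O₂: 1604 − 6.5(125.6) = 788.2
  CO₂: 0 + 4(125.6) = 502.2
  H₂O: 0 + 5(125.6) = 627.8
Total out = 17.45 + 788.2 + 502.2 + 627.8 = 1936 mol.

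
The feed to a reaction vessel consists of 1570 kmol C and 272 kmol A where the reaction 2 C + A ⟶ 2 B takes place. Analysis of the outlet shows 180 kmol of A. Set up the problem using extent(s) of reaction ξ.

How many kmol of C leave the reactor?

1390 kmol

For A: n = n₀ − 1ξ → 180 = 272 − 1ξ, giving ξ = 92 kmol.
Outlet amounts (n = n₀ + ν ξ):
  C: 1570 − 2(92) = 1386
  A: 272 − 1(92) = 180
  B: 0 + 2(92) = 184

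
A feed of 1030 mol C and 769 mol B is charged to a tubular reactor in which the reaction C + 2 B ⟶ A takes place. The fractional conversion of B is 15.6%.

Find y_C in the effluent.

B reacted = 0.156 × 769 = 120 mol; ν_B = −2, so ξ = 120/2 = 59.98 mol.
Outlet amounts (n = n₀ + ν ξ):
  C: 1030 − 1(59.98) = 970
  B: 769 − 2(59.98) = 649
  A: 0 + 1(59.98) = 59.98
Total out = 1679 mol; y_C = 970 / 1679 = 0.5777.

0.578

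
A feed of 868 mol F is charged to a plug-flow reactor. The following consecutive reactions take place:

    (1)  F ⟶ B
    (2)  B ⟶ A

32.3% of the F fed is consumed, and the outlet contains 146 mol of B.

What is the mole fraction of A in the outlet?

Conversion of F: F consumed = 1ξ₁ = 0.323 × 868 → ξ₁ = 280.4 mol.
B balance: n_B = 0 + 1ξ₁ − 1ξ₂ = 146 → ξ₂ = (1·280.4 − 146)/1 = 134.4 mol.
Outlet amounts (n = n₀ + Σ ν·ξ):
  F: 868 − 1(280.4) = 587.6
  B: 0 + 1(280.4) − 1(134.4) = 146
  A: 0 + 1(134.4) = 134.4
Total out = 868 mol; y_A = 134.4 / 868 = 0.1548.

0.155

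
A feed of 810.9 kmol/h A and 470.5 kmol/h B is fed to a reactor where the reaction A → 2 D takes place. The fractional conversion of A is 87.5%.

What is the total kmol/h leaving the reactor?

1990 kmol/h

A reacted = 0.875 × 810.9 = 709.5 kmol/h; ν_A = −1, so ξ = 709.5/1 = 709.5 kmol/h.
Outlet amounts (n = n₀ + ν ξ):
  A: 810.9 − 1(709.5) = 101.4
  D: 0 + 2(709.5) = 1419
  B: 470.5 (inert)
Total out = 101.4 + 1419 + 470.5 = 1991 kmol/h.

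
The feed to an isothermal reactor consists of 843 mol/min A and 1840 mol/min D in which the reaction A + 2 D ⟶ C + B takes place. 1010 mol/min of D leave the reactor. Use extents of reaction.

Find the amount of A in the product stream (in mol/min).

For D: n = n₀ − 2ξ → 1010 = 1840 − 2ξ, giving ξ = 415 mol/min.
Outlet amounts (n = n₀ + ν ξ):
  A: 843 − 1(415) = 428
  D: 1840 − 2(415) = 1010
  C: 0 + 1(415) = 415
  B: 0 + 1(415) = 415

428 mol/min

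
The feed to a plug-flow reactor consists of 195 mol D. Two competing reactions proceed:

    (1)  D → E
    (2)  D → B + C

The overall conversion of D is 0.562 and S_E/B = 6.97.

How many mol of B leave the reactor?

13.8 mol

Conversion of D: D consumed = 0.562 × 195 = 109.6 mol = 1ξ₁ + 1ξ₂.
Selectivity: 1ξ₁ / (1ξ₂) = 6.97 → ξ₁ = 6.97 ξ₂.
Substitute: (1·6.97 + 1) ξ₂ = 109.6 → ξ₂ = 13.75 mol, ξ₁ = 95.84 mol.
Outlet amounts (n = n₀ + Σ ν·ξ):
  D: 195 − 1(95.84) − 1(13.75) = 85.41
  E: 0 + 1(95.84) = 95.84
  B: 0 + 1(13.75) = 13.75
  C: 0 + 1(13.75) = 13.75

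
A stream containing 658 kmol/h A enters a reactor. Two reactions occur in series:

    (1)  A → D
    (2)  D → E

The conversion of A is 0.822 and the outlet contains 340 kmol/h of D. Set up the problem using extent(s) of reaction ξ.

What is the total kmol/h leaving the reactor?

658 kmol/h

Conversion of A: A consumed = 1ξ₁ = 0.822 × 658 → ξ₁ = 540.9 kmol/h.
D balance: n_D = 0 + 1ξ₁ − 1ξ₂ = 340 → ξ₂ = (1·540.9 − 340)/1 = 200.9 kmol/h.
Outlet amounts (n = n₀ + Σ ν·ξ):
  A: 658 − 1(540.9) = 117.1
  D: 0 + 1(540.9) − 1(200.9) = 340
  E: 0 + 1(200.9) = 200.9
Total out = 117.1 + 340 + 200.9 = 658 kmol/h.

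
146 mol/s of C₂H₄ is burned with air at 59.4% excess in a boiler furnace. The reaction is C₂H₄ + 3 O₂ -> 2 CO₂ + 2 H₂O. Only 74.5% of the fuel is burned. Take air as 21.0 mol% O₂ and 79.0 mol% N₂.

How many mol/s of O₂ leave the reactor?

Stoichiometric O₂ = 3 × 146 = 438 mol/s; O₂ fed = 438 × 1.594 = 698.2 mol/s.
N₂ fed = 698.2 × 79/21 = 2626 mol/s.
Fuel reacted = 0.745 × 146 → ξ = 108.8 mol/s.
Outlet (n = n₀ + ν ξ):
  C₂H₄: 146 − 1(108.8) = 37.23
  O₂: 698.2 − 3(108.8) = 371.9
  N₂: 2626 (inert)
  CO₂: 0 + 2(108.8) = 217.5
  H₂O: 0 + 2(108.8) = 217.5

372 mol/s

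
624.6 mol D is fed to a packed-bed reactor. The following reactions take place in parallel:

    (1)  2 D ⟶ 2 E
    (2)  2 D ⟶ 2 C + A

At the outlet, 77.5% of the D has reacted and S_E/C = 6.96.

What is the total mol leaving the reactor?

655 mol

Conversion of D: D consumed = 0.775 × 624.6 = 484.1 mol = 2ξ₁ + 2ξ₂.
Selectivity: 2ξ₁ / (2ξ₂) = 6.96 → ξ₁ = 6.96 ξ₂.
Substitute: (2·6.96 + 2) ξ₂ = 484.1 → ξ₂ = 30.41 mol, ξ₁ = 211.6 mol.
Outlet amounts (n = n₀ + Σ ν·ξ):
  D: 624.6 − 2(211.6) − 2(30.41) = 140.5
  E: 0 + 2(211.6) = 423.3
  C: 0 + 2(30.41) = 60.81
  A: 0 + 1(30.41) = 30.41
Total out = 140.5 + 423.3 + 60.81 + 30.41 = 655 mol.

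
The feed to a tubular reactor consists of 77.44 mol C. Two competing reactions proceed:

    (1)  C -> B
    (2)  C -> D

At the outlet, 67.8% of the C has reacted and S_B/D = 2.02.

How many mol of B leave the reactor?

Conversion of C: C consumed = 0.678 × 77.44 = 52.5 mol = 1ξ₁ + 1ξ₂.
Selectivity: 1ξ₁ / (1ξ₂) = 2.02 → ξ₁ = 2.02 ξ₂.
Substitute: (1·2.02 + 1) ξ₂ = 52.5 → ξ₂ = 17.39 mol, ξ₁ = 35.12 mol.
Outlet amounts (n = n₀ + Σ ν·ξ):
  C: 77.44 − 1(35.12) − 1(17.39) = 24.94
  B: 0 + 1(35.12) = 35.12
  D: 0 + 1(17.39) = 17.39

35.1 mol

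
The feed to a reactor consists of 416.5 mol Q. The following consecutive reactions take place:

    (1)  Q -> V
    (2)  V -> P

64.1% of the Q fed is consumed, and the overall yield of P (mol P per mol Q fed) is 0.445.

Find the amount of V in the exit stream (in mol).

Conversion of Q: Q consumed = 1ξ₁ = 0.641 × 416.5 → ξ₁ = 267 mol.
Yield of P: 1ξ₂ / 416.5 = 0.445 → ξ₂ = 185.3 mol.
Outlet amounts (n = n₀ + Σ ν·ξ):
  Q: 416.5 − 1(267) = 149.5
  V: 0 + 1(267) − 1(185.3) = 81.63
  P: 0 + 1(185.3) = 185.3

81.6 mol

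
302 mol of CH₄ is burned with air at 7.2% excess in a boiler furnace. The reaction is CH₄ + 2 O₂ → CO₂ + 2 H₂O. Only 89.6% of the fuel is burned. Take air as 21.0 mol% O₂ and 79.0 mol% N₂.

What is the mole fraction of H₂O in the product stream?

Stoichiometric O₂ = 2 × 302 = 604 mol; O₂ fed = 604 × 1.072 = 647.5 mol.
N₂ fed = 647.5 × 79/21 = 2436 mol.
Fuel reacted = 0.896 × 302 → ξ = 270.6 mol.
Outlet (n = n₀ + ν ξ):
  CH₄: 302 − 1(270.6) = 31.41
  O₂: 647.5 − 2(270.6) = 106.3
  N₂: 2436 (inert)
  CO₂: 0 + 1(270.6) = 270.6
  H₂O: 0 + 2(270.6) = 541.2
Total out = 3385 mol; y_H₂O = 541.2 / 3385 = 0.1599.

0.16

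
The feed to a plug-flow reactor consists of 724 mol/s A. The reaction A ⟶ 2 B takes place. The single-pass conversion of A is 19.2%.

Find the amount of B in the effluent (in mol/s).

A reacted = 0.192 × 724 = 139 mol/s; ν_A = −1, so ξ = 139/1 = 139 mol/s.
Outlet amounts (n = n₀ + ν ξ):
  A: 724 − 1(139) = 585
  B: 0 + 2(139) = 278

278 mol/s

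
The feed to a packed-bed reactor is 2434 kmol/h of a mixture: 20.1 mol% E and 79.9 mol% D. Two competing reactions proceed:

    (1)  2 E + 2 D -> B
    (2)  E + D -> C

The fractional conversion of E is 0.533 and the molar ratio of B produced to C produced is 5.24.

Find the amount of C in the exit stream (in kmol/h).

Conversion of E: E consumed = 0.533 × 489.2 = 260.8 kmol/h = 2ξ₁ + 1ξ₂.
Selectivity: 1ξ₁ / (1ξ₂) = 5.24 → ξ₁ = 5.24 ξ₂.
Substitute: (2·5.24 + 1) ξ₂ = 260.8 → ξ₂ = 22.71 kmol/h, ξ₁ = 119 kmol/h.
Outlet amounts (n = n₀ + Σ ν·ξ):
  E: 489.2 − 2(119) − 1(22.71) = 228.5
  D: 1945 − 2(119) − 1(22.71) = 1684
  B: 0 + 1(119) = 119
  C: 0 + 1(22.71) = 22.71

22.7 kmol/h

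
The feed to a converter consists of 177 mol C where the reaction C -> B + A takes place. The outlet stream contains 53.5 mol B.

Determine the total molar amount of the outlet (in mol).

230 mol

For B: n = n₀ + 1ξ → 53.5 = 0 + 1ξ, giving ξ = 53.5 mol.
Outlet amounts (n = n₀ + ν ξ):
  C: 177 − 1(53.5) = 123.5
  B: 0 + 1(53.5) = 53.5
  A: 0 + 1(53.5) = 53.5
Total out = 123.5 + 53.5 + 53.5 = 230.5 mol.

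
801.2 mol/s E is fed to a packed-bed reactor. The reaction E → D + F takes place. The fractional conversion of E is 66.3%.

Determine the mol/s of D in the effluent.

E reacted = 0.663 × 801.2 = 531.2 mol/s; ν_E = −1, so ξ = 531.2/1 = 531.2 mol/s.
Outlet amounts (n = n₀ + ν ξ):
  E: 801.2 − 1(531.2) = 270
  D: 0 + 1(531.2) = 531.2
  F: 0 + 1(531.2) = 531.2

531 mol/s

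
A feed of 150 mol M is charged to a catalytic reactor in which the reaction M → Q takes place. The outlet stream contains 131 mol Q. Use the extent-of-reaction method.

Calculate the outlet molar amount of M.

For Q: n = n₀ + 1ξ → 131 = 0 + 1ξ, giving ξ = 131 mol.
Outlet amounts (n = n₀ + ν ξ):
  M: 150 − 1(131) = 19
  Q: 0 + 1(131) = 131

19 mol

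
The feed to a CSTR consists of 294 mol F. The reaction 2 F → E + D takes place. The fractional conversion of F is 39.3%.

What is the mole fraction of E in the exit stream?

F reacted = 0.393 × 294 = 115.5 mol; ν_F = −2, so ξ = 115.5/2 = 57.77 mol.
Outlet amounts (n = n₀ + ν ξ):
  F: 294 − 2(57.77) = 178.5
  E: 0 + 1(57.77) = 57.77
  D: 0 + 1(57.77) = 57.77
Total out = 294 mol; y_E = 57.77 / 294 = 0.1965.

0.197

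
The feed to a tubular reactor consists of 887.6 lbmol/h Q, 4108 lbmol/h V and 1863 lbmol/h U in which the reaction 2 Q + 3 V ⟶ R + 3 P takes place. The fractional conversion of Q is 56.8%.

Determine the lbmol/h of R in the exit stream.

Q reacted = 0.568 × 887.6 = 504.2 lbmol/h; ν_Q = −2, so ξ = 504.2/2 = 252.1 lbmol/h.
Outlet amounts (n = n₀ + ν ξ):
  Q: 887.6 − 2(252.1) = 383.4
  V: 4108 − 3(252.1) = 3352
  R: 0 + 1(252.1) = 252.1
  P: 0 + 3(252.1) = 756.2
  U: 1863 (inert)

252 lbmol/h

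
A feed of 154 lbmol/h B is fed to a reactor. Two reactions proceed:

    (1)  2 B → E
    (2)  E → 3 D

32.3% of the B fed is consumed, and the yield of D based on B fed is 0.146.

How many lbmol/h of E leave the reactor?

Conversion of B: B consumed = 2ξ₁ = 0.323 × 154 → ξ₁ = 24.87 lbmol/h.
Yield of D: 3ξ₂ / 154 = 0.146 → ξ₂ = 7.495 lbmol/h.
Outlet amounts (n = n₀ + Σ ν·ξ):
  B: 154 − 2(24.87) = 104.3
  E: 0 + 1(24.87) − 1(7.495) = 17.38
  D: 0 + 3(7.495) = 22.48

17.4 lbmol/h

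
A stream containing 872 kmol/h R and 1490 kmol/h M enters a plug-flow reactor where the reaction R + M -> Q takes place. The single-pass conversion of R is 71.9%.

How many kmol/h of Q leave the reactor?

627 kmol/h

R reacted = 0.719 × 872 = 627 kmol/h; ν_R = −1, so ξ = 627/1 = 627 kmol/h.
Outlet amounts (n = n₀ + ν ξ):
  R: 872 − 1(627) = 245
  M: 1490 − 1(627) = 863
  Q: 0 + 1(627) = 627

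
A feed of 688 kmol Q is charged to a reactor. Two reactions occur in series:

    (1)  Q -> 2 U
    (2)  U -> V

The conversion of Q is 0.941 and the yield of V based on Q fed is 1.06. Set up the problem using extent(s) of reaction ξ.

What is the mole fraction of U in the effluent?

Conversion of Q: Q consumed = 1ξ₁ = 0.941 × 688 → ξ₁ = 647.4 kmol.
Yield of V: 1ξ₂ / 688 = 1.06 → ξ₂ = 729.3 kmol.
Outlet amounts (n = n₀ + Σ ν·ξ):
  Q: 688 − 1(647.4) = 40.59
  U: 0 + 2(647.4) − 1(729.3) = 565.5
  V: 0 + 1(729.3) = 729.3
Total out = 1335 kmol; y_U = 565.5 / 1335 = 0.4235.

0.423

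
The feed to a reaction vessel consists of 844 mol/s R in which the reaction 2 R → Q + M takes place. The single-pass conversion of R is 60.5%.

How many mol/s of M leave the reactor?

255 mol/s

R reacted = 0.605 × 844 = 510.6 mol/s; ν_R = −2, so ξ = 510.6/2 = 255.3 mol/s.
Outlet amounts (n = n₀ + ν ξ):
  R: 844 − 2(255.3) = 333.4
  Q: 0 + 1(255.3) = 255.3
  M: 0 + 1(255.3) = 255.3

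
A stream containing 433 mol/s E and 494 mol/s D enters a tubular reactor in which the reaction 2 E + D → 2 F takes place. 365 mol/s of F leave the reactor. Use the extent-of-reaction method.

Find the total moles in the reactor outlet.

744 mol/s

For F: n = n₀ + 2ξ → 365 = 0 + 2ξ, giving ξ = 182.5 mol/s.
Outlet amounts (n = n₀ + ν ξ):
  E: 433 − 2(182.5) = 68
  D: 494 − 1(182.5) = 311.5
  F: 0 + 2(182.5) = 365
Total out = 68 + 311.5 + 365 = 744.5 mol/s.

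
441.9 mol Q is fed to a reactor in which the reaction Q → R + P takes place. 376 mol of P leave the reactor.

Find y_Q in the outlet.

0.0806

For P: n = n₀ + 1ξ → 376 = 0 + 1ξ, giving ξ = 376 mol.
Outlet amounts (n = n₀ + ν ξ):
  Q: 441.9 − 1(376) = 65.9
  R: 0 + 1(376) = 376
  P: 0 + 1(376) = 376
Total out = 817.9 mol; y_Q = 65.9 / 817.9 = 0.08057.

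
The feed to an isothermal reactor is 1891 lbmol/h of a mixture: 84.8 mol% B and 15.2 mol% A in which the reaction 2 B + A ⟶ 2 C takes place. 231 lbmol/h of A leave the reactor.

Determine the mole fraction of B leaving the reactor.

0.813

For A: n = n₀ − 1ξ → 231 = 287.4 − 1ξ, giving ξ = 56.43 lbmol/h.
Outlet amounts (n = n₀ + ν ξ):
  B: 1604 − 2(56.43) = 1491
  A: 287.4 − 1(56.43) = 231
  C: 0 + 2(56.43) = 112.9
Total out = 1835 lbmol/h; y_B = 1491 / 1835 = 0.8126.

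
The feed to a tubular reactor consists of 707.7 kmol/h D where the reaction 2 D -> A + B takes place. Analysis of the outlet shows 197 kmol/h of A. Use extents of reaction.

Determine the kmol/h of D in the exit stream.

For A: n = n₀ + 1ξ → 197 = 0 + 1ξ, giving ξ = 197 kmol/h.
Outlet amounts (n = n₀ + ν ξ):
  D: 707.7 − 2(197) = 313.7
  A: 0 + 1(197) = 197
  B: 0 + 1(197) = 197

314 kmol/h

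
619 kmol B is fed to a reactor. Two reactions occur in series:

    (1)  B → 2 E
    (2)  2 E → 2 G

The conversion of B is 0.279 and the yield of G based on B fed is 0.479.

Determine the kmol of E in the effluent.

Conversion of B: B consumed = 1ξ₁ = 0.279 × 619 → ξ₁ = 172.7 kmol.
Yield of G: 2ξ₂ / 619 = 0.479 → ξ₂ = 148.3 kmol.
Outlet amounts (n = n₀ + Σ ν·ξ):
  B: 619 − 1(172.7) = 446.3
  E: 0 + 2(172.7) − 2(148.3) = 48.9
  G: 0 + 2(148.3) = 296.5

48.9 kmol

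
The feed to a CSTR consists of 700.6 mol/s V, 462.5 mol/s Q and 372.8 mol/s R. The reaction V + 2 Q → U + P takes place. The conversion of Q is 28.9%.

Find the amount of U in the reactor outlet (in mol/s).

Q reacted = 0.289 × 462.5 = 133.7 mol/s; ν_Q = −2, so ξ = 133.7/2 = 66.83 mol/s.
Outlet amounts (n = n₀ + ν ξ):
  V: 700.6 − 1(66.83) = 633.8
  Q: 462.5 − 2(66.83) = 328.8
  U: 0 + 1(66.83) = 66.83
  P: 0 + 1(66.83) = 66.83
  R: 372.8 (inert)

66.8 mol/s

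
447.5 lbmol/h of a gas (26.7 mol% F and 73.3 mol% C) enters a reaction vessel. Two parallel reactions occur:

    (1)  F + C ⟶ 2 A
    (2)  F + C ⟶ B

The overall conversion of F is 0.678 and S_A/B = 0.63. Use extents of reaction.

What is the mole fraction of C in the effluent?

0.64

Conversion of F: F consumed = 0.678 × 119.5 = 81.01 lbmol/h = 1ξ₁ + 1ξ₂.
Selectivity: 2ξ₁ / (1ξ₂) = 0.63 → ξ₁ = 0.315 ξ₂.
Substitute: (1·0.315 + 1) ξ₂ = 81.01 → ξ₂ = 61.6 lbmol/h, ξ₁ = 19.41 lbmol/h.
Outlet amounts (n = n₀ + Σ ν·ξ):
  F: 119.5 − 1(19.41) − 1(61.6) = 38.47
  C: 328 − 1(19.41) − 1(61.6) = 247
  A: 0 + 2(19.41) = 38.81
  B: 0 + 1(61.6) = 61.6
Total out = 385.9 lbmol/h; y_C = 247 / 385.9 = 0.6401.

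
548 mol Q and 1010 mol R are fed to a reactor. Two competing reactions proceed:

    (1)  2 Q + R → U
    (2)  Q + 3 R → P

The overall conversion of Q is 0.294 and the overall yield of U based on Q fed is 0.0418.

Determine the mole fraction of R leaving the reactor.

0.55

Yield of U: 1ξ₁ / 548 = 0.0418 → ξ₁ = 22.91 mol.
Conversion of Q: 2ξ₁ + 1ξ₂ = 0.294 × 548 = 161.1 → ξ₂ = 115.3 mol.
Outlet amounts (n = n₀ + Σ ν·ξ):
  Q: 548 − 2(22.91) − 1(115.3) = 386.9
  R: 1010 − 1(22.91) − 3(115.3) = 641.2
  U: 0 + 1(22.91) = 22.91
  P: 0 + 1(115.3) = 115.3
Total out = 1166 mol; y_R = 641.2 / 1166 = 0.5498.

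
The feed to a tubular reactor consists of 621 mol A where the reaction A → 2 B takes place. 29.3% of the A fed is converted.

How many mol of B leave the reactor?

364 mol

A reacted = 0.293 × 621 = 182 mol; ν_A = −1, so ξ = 182/1 = 182 mol.
Outlet amounts (n = n₀ + ν ξ):
  A: 621 − 1(182) = 439
  B: 0 + 2(182) = 363.9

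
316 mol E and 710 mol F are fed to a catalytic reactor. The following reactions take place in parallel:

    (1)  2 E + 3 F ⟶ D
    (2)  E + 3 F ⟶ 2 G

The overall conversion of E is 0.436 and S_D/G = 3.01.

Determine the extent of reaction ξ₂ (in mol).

Conversion of E: E consumed = 0.436 × 316 = 137.8 mol = 2ξ₁ + 1ξ₂.
Selectivity: 1ξ₁ / (2ξ₂) = 3.01 → ξ₁ = 6.02 ξ₂.
Substitute: (2·6.02 + 1) ξ₂ = 137.8 → ξ₂ = 10.57 mol, ξ₁ = 63.61 mol.
Outlet amounts (n = n₀ + Σ ν·ξ):
  E: 316 − 2(63.61) − 1(10.57) = 178.2
  F: 710 − 3(63.61) − 3(10.57) = 487.5
  D: 0 + 1(63.61) = 63.61
  G: 0 + 2(10.57) = 21.13

ξ₂ = 10.6 mol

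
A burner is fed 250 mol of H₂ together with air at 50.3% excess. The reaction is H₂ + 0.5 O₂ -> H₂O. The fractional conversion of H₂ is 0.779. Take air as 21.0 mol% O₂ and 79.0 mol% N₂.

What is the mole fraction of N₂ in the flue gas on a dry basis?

0.829

Stoichiometric O₂ = 0.5 × 250 = 125 mol; O₂ fed = 125 × 1.503 = 187.9 mol.
N₂ fed = 187.9 × 79/21 = 706.8 mol.
Fuel reacted = 0.779 × 250 → ξ = 194.8 mol.
Outlet (n = n₀ + ν ξ):
  H₂: 250 − 1(194.8) = 55.25
  O₂: 187.9 − 0.5(194.8) = 90.5
  N₂: 706.8 (inert)
  H₂O: 0 + 1(194.8) = 194.8
Dry total = 852.5 mol; y_N₂ (dry) = 706.8 / 852.5 = 0.829.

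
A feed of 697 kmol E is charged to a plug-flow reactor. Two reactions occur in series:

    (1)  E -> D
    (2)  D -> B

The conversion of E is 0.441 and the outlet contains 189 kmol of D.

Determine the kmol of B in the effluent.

Conversion of E: E consumed = 1ξ₁ = 0.441 × 697 → ξ₁ = 307.4 kmol.
D balance: n_D = 0 + 1ξ₁ − 1ξ₂ = 189 → ξ₂ = (1·307.4 − 189)/1 = 118.4 kmol.
Outlet amounts (n = n₀ + Σ ν·ξ):
  E: 697 − 1(307.4) = 389.6
  D: 0 + 1(307.4) − 1(118.4) = 189
  B: 0 + 1(118.4) = 118.4

118 kmol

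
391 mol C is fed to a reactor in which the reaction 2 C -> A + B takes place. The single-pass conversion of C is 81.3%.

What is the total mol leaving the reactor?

391 mol

C reacted = 0.813 × 391 = 317.9 mol; ν_C = −2, so ξ = 317.9/2 = 158.9 mol.
Outlet amounts (n = n₀ + ν ξ):
  C: 391 − 2(158.9) = 73.12
  A: 0 + 1(158.9) = 158.9
  B: 0 + 1(158.9) = 158.9
Total out = 73.12 + 158.9 + 158.9 = 391 mol.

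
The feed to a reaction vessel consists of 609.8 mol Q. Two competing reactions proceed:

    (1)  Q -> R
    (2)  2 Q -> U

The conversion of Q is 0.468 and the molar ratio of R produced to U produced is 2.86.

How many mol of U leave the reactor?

Conversion of Q: Q consumed = 0.468 × 609.8 = 285.4 mol = 1ξ₁ + 2ξ₂.
Selectivity: 1ξ₁ / (1ξ₂) = 2.86 → ξ₁ = 2.86 ξ₂.
Substitute: (1·2.86 + 2) ξ₂ = 285.4 → ξ₂ = 58.72 mol, ξ₁ = 167.9 mol.
Outlet amounts (n = n₀ + Σ ν·ξ):
  Q: 609.8 − 1(167.9) − 2(58.72) = 324.4
  R: 0 + 1(167.9) = 167.9
  U: 0 + 1(58.72) = 58.72

58.7 mol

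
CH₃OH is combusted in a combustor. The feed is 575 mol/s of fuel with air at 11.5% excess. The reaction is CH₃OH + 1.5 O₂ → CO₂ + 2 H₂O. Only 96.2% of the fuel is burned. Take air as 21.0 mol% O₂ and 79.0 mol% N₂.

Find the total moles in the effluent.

Stoichiometric O₂ = 1.5 × 575 = 862.5 mol/s; O₂ fed = 862.5 × 1.115 = 961.7 mol/s.
N₂ fed = 961.7 × 79/21 = 3618 mol/s.
Fuel reacted = 0.962 × 575 → ξ = 553.1 mol/s.
Outlet (n = n₀ + ν ξ):
  CH₃OH: 575 − 1(553.1) = 21.85
  O₂: 961.7 − 1.5(553.1) = 132
  N₂: 3618 (inert)
  CO₂: 0 + 1(553.1) = 553.1
  H₂O: 0 + 2(553.1) = 1106
Total out = 21.85 + 132 + 3618 + 553.1 + 1106 = 5431 mol/s.

5430 mol/s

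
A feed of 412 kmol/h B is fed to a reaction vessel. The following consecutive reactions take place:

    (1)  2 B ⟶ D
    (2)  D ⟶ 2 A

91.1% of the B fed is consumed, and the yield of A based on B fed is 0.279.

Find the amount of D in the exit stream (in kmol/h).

130 kmol/h

Conversion of B: B consumed = 2ξ₁ = 0.911 × 412 → ξ₁ = 187.7 kmol/h.
Yield of A: 2ξ₂ / 412 = 0.279 → ξ₂ = 57.47 kmol/h.
Outlet amounts (n = n₀ + Σ ν·ξ):
  B: 412 − 2(187.7) = 36.67
  D: 0 + 1(187.7) − 1(57.47) = 130.2
  A: 0 + 2(57.47) = 114.9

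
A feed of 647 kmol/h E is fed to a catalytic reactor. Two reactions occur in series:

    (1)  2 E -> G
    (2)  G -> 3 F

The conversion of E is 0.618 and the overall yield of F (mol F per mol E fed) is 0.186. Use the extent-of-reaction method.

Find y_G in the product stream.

0.303

Conversion of E: E consumed = 2ξ₁ = 0.618 × 647 → ξ₁ = 199.9 kmol/h.
Yield of F: 3ξ₂ / 647 = 0.186 → ξ₂ = 40.11 kmol/h.
Outlet amounts (n = n₀ + Σ ν·ξ):
  E: 647 − 2(199.9) = 247.2
  G: 0 + 1(199.9) − 1(40.11) = 159.8
  F: 0 + 3(40.11) = 120.3
Total out = 527.3 kmol/h; y_G = 159.8 / 527.3 = 0.3031.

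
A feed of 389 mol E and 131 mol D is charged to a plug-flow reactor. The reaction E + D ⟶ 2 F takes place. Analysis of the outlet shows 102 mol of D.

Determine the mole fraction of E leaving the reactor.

For D: n = n₀ − 1ξ → 102 = 131 − 1ξ, giving ξ = 29 mol.
Outlet amounts (n = n₀ + ν ξ):
  E: 389 − 1(29) = 360
  D: 131 − 1(29) = 102
  F: 0 + 2(29) = 58
Total out = 520 mol; y_E = 360 / 520 = 0.6923.

0.692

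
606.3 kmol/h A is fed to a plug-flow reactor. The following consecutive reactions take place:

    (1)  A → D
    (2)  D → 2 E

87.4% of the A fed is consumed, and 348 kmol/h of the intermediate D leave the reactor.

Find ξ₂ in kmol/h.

Conversion of A: A consumed = 1ξ₁ = 0.874 × 606.3 → ξ₁ = 529.9 kmol/h.
D balance: n_D = 0 + 1ξ₁ − 1ξ₂ = 348 → ξ₂ = (1·529.9 − 348)/1 = 181.9 kmol/h.
Outlet amounts (n = n₀ + Σ ν·ξ):
  A: 606.3 − 1(529.9) = 76.39
  D: 0 + 1(529.9) − 1(181.9) = 348
  E: 0 + 2(181.9) = 363.8

ξ₂ = 182 kmol/h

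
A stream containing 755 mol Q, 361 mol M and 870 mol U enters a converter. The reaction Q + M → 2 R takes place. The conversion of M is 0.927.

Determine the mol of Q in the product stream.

M reacted = 0.927 × 361 = 334.6 mol; ν_M = −1, so ξ = 334.6/1 = 334.6 mol.
Outlet amounts (n = n₀ + ν ξ):
  Q: 755 − 1(334.6) = 420.4
  M: 361 − 1(334.6) = 26.35
  R: 0 + 2(334.6) = 669.3
  U: 870 (inert)

420 mol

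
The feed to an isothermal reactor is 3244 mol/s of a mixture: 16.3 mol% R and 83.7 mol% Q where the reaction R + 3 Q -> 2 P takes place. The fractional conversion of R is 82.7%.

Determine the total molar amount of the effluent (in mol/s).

2370 mol/s

R reacted = 0.827 × 528.8 = 437.3 mol/s; ν_R = −1, so ξ = 437.3/1 = 437.3 mol/s.
Outlet amounts (n = n₀ + ν ξ):
  R: 528.8 − 1(437.3) = 91.48
  Q: 2715 − 3(437.3) = 1403
  P: 0 + 2(437.3) = 874.6
Total out = 91.48 + 1403 + 874.6 = 2369 mol/s.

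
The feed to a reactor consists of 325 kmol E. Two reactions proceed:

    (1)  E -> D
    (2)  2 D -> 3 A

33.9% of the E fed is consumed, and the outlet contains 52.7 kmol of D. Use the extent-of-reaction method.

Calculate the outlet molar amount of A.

86.2 kmol

Conversion of E: E consumed = 1ξ₁ = 0.339 × 325 → ξ₁ = 110.2 kmol.
D balance: n_D = 0 + 1ξ₁ − 2ξ₂ = 52.7 → ξ₂ = (1·110.2 − 52.7)/2 = 28.74 kmol.
Outlet amounts (n = n₀ + Σ ν·ξ):
  E: 325 − 1(110.2) = 214.8
  D: 0 + 1(110.2) − 2(28.74) = 52.7
  A: 0 + 3(28.74) = 86.21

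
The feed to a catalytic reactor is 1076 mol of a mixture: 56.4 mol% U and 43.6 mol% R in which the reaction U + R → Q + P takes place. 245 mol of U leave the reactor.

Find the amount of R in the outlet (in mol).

For U: n = n₀ − 1ξ → 245 = 606.9 − 1ξ, giving ξ = 361.9 mol.
Outlet amounts (n = n₀ + ν ξ):
  U: 606.9 − 1(361.9) = 245
  R: 469.1 − 1(361.9) = 107.3
  Q: 0 + 1(361.9) = 361.9
  P: 0 + 1(361.9) = 361.9

107 mol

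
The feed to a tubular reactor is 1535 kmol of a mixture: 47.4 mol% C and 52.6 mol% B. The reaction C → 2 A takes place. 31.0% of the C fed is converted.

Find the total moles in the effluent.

1760 kmol

C reacted = 0.31 × 727.6 = 225.6 kmol; ν_C = −1, so ξ = 225.6/1 = 225.6 kmol.
Outlet amounts (n = n₀ + ν ξ):
  C: 727.6 − 1(225.6) = 502
  A: 0 + 2(225.6) = 451.1
  B: 807.4 (inert)
Total out = 502 + 451.1 + 807.4 = 1761 kmol.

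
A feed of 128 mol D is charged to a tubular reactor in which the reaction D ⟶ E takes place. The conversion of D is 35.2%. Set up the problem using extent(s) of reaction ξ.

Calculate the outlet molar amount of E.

45.1 mol

D reacted = 0.352 × 128 = 45.06 mol; ν_D = −1, so ξ = 45.06/1 = 45.06 mol.
Outlet amounts (n = n₀ + ν ξ):
  D: 128 − 1(45.06) = 82.94
  E: 0 + 1(45.06) = 45.06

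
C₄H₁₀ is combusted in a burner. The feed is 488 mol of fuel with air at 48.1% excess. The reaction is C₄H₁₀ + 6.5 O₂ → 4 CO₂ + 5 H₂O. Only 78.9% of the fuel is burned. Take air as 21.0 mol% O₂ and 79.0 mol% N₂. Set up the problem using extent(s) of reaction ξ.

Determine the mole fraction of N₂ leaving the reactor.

0.754

Stoichiometric O₂ = 6.5 × 488 = 3172 mol; O₂ fed = 3172 × 1.481 = 4698 mol.
N₂ fed = 4698 × 79/21 = 17670 mol.
Fuel reacted = 0.789 × 488 → ξ = 385 mol.
Outlet (n = n₀ + ν ξ):
  C₄H₁₀: 488 − 1(385) = 103
  O₂: 4698 − 6.5(385) = 2195
  N₂: 17670 (inert)
  CO₂: 0 + 4(385) = 1540
  H₂O: 0 + 5(385) = 1925
Total out = 23440 mol; y_N₂ = 17670 / 23440 = 0.7541.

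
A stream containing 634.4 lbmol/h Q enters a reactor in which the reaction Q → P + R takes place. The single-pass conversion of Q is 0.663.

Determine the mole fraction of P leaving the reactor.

Q reacted = 0.663 × 634.4 = 420.6 lbmol/h; ν_Q = −1, so ξ = 420.6/1 = 420.6 lbmol/h.
Outlet amounts (n = n₀ + ν ξ):
  Q: 634.4 − 1(420.6) = 213.8
  P: 0 + 1(420.6) = 420.6
  R: 0 + 1(420.6) = 420.6
Total out = 1055 lbmol/h; y_P = 420.6 / 1055 = 0.3987.

0.399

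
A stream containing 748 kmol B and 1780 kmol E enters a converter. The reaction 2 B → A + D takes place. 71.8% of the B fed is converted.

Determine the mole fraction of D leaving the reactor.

0.106

B reacted = 0.718 × 748 = 537.1 kmol; ν_B = −2, so ξ = 537.1/2 = 268.5 kmol.
Outlet amounts (n = n₀ + ν ξ):
  B: 748 − 2(268.5) = 210.9
  A: 0 + 1(268.5) = 268.5
  D: 0 + 1(268.5) = 268.5
  E: 1780 (inert)
Total out = 2528 kmol; y_D = 268.5 / 2528 = 0.1062.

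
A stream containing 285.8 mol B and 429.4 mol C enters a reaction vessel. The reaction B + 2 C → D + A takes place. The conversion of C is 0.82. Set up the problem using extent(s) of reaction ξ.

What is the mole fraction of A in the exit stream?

C reacted = 0.82 × 429.4 = 352.1 mol; ν_C = −2, so ξ = 352.1/2 = 176.1 mol.
Outlet amounts (n = n₀ + ν ξ):
  B: 285.8 − 1(176.1) = 109.7
  C: 429.4 − 2(176.1) = 77.29
  D: 0 + 1(176.1) = 176.1
  A: 0 + 1(176.1) = 176.1
Total out = 539.1 mol; y_A = 176.1 / 539.1 = 0.3265.

0.327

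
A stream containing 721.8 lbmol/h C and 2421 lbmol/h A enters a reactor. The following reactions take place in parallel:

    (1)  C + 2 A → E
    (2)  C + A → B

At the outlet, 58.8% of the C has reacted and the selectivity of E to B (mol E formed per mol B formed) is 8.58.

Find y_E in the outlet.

Conversion of C: C consumed = 0.588 × 721.8 = 424.4 lbmol/h = 1ξ₁ + 1ξ₂.
Selectivity: 1ξ₁ / (1ξ₂) = 8.58 → ξ₁ = 8.58 ξ₂.
Substitute: (1·8.58 + 1) ξ₂ = 424.4 → ξ₂ = 44.3 lbmol/h, ξ₁ = 380.1 lbmol/h.
Outlet amounts (n = n₀ + Σ ν·ξ):
  C: 721.8 − 1(380.1) − 1(44.3) = 297.4
  A: 2421 − 2(380.1) − 1(44.3) = 1616
  E: 0 + 1(380.1) = 380.1
  B: 0 + 1(44.3) = 44.3
Total out = 2338 lbmol/h; y_E = 380.1 / 2338 = 0.1626.

0.163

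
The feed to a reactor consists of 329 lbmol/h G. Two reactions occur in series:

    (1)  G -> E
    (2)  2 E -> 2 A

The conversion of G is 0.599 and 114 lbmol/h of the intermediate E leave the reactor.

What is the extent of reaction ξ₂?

Conversion of G: G consumed = 1ξ₁ = 0.599 × 329 → ξ₁ = 197.1 lbmol/h.
E balance: n_E = 0 + 1ξ₁ − 2ξ₂ = 114 → ξ₂ = (1·197.1 − 114)/2 = 41.54 lbmol/h.
Outlet amounts (n = n₀ + Σ ν·ξ):
  G: 329 − 1(197.1) = 131.9
  E: 0 + 1(197.1) − 2(41.54) = 114
  A: 0 + 2(41.54) = 83.07

ξ₂ = 41.5 lbmol/h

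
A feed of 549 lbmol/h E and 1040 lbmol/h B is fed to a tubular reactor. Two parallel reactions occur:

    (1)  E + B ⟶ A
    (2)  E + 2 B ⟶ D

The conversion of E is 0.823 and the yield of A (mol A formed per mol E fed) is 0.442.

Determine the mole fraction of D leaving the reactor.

0.225

Yield of A: 1ξ₁ / 549 = 0.442 → ξ₁ = 242.7 lbmol/h.
Conversion of E: 1ξ₁ + 1ξ₂ = 0.823 × 549 = 451.8 → ξ₂ = 209.2 lbmol/h.
Outlet amounts (n = n₀ + Σ ν·ξ):
  E: 549 − 1(242.7) − 1(209.2) = 97.17
  B: 1040 − 1(242.7) − 2(209.2) = 379
  A: 0 + 1(242.7) = 242.7
  D: 0 + 1(209.2) = 209.2
Total out = 928 lbmol/h; y_D = 209.2 / 928 = 0.2254.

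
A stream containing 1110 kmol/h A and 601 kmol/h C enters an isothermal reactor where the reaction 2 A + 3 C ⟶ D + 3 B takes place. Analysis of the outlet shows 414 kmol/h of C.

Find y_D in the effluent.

For C: n = n₀ − 3ξ → 414 = 601 − 3ξ, giving ξ = 62.33 kmol/h.
Outlet amounts (n = n₀ + ν ξ):
  A: 1110 − 2(62.33) = 985.3
  C: 601 − 3(62.33) = 414
  D: 0 + 1(62.33) = 62.33
  B: 0 + 3(62.33) = 187
Total out = 1649 kmol/h; y_D = 62.33 / 1649 = 0.03781.

0.0378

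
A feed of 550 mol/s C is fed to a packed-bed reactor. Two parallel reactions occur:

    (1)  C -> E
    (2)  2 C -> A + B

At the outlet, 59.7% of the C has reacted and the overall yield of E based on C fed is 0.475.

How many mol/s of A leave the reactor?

33.5 mol/s

Yield of E: 1ξ₁ / 550 = 0.475 → ξ₁ = 261.2 mol/s.
Conversion of C: 1ξ₁ + 2ξ₂ = 0.597 × 550 = 328.3 → ξ₂ = 33.55 mol/s.
Outlet amounts (n = n₀ + Σ ν·ξ):
  C: 550 − 1(261.2) − 2(33.55) = 221.7
  E: 0 + 1(261.2) = 261.2
  A: 0 + 1(33.55) = 33.55
  B: 0 + 1(33.55) = 33.55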